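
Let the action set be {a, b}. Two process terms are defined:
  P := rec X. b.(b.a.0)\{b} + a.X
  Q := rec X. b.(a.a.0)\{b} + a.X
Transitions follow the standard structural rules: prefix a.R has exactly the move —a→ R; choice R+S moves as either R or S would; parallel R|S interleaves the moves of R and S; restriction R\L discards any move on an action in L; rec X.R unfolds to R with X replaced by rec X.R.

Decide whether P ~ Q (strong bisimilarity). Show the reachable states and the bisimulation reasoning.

Reachable graph of P (2 states):
  p0 = rec X. b.(b.a.0)\{b} + a.X → =a=> p0, =b=> p1
  p1 = (b.a.0)\{b} → deadlocked
Reachable graph of Q (4 states):
  q0 = rec X. b.(a.a.0)\{b} + a.X → =a=> q0, =b=> q1
  q1 = (a.a.0)\{b} → =a=> q2
  q2 = (a.0)\{b} → =a=> q3
  q3 = 0\{b} → deadlocked
Bisimilarity quotient blocks:
  B0 = {p0}
  B1 = {p1, q3}
  B2 = {q0}
  B3 = {q1}
  B4 = {q2}
p0 ∈ B0, q0 ∈ B2 → different blocks

NO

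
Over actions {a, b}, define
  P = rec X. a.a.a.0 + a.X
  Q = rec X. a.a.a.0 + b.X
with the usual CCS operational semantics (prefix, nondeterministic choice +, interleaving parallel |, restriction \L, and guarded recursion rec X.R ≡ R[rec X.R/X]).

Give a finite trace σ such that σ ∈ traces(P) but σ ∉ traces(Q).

aaaa

LTS(P): 4 reachable states
  m0 = rec X. a.a.a.0 + a.X has moves -a-> m0, -a-> m1
  m1 = a.a.0 has moves -a-> m2
  m2 = a.0 has moves -a-> m3
  m3 = 0 has moves (no moves)
LTS(Q): 4 reachable states
  n0 = rec X. a.a.a.0 + b.X has moves -a-> n1, -b-> n0
  n1 = a.a.0 has moves -a-> n2
  n2 = a.0 has moves -a-> n3
  n3 = 0 has moves (no moves)
Trace ⟨aaaa⟩ through P, begin at {m0}:
  step 1 (a): {m0, m1}
  step 2 (a): {m0, m1, m2}
  step 3 (a): {m0, m1, m2, m3}
  step 4 (a): {m0, m1, m2, m3}
  ✓ P
Trace ⟨aaaa⟩ through Q, begin at {n0}:
  step 1 (a): {n1}
  step 2 (a): {n2}
  step 3 (a): {n3}
  step 4 (a): ∅  — Q cannot continue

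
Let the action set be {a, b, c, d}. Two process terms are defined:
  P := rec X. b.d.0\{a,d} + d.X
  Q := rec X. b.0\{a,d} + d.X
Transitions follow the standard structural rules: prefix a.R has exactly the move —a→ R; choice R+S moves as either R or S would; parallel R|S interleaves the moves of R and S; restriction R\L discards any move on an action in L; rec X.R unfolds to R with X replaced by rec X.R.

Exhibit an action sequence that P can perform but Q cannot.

bd

Reachable graph of P (3 states):
  u0 = rec X. b.d.0\{a,d} + d.X :: ··b··> u1, ··d··> u0
  u1 = d.0\{a,d} :: ··d··> u2
  u2 = 0\{a,d} :: ·
Reachable graph of Q (2 states):
  v0 = rec X. b.0\{a,d} + d.X :: ··b··> v1, ··d··> v0
  v1 = 0\{a,d} :: ·
Executing bd from P (initial set {u0}):
  step 1 (b): {u1}
  step 2 (d): {u2}
  — P admits the full trace.
Executing bd from Q (initial set {v0}):
  step 1 (b): {v1}
  step 2 (d): no successor for Q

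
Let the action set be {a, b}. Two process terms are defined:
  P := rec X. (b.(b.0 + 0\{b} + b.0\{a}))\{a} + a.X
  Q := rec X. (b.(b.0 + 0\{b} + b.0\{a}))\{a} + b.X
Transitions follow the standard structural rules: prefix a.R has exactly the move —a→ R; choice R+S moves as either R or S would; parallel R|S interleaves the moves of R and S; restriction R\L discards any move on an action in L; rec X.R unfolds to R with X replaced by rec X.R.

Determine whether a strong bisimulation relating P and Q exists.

LTS(P): 4 reachable states
  s0 = rec X. (b.(b.0 + 0\{b} + b.0\{a}))\{a} + a.X ⊢ --a--▸ s0, --b--▸ s1
  s1 = (b.0 + 0\{b} + b.0\{a})\{a} ⊢ --b--▸ s2, --b--▸ s3
  s2 = 0\{a} ⊢ ·
  s3 = 0\{a}\{a} ⊢ ·
LTS(Q): 4 reachable states
  t0 = rec X. (b.(b.0 + 0\{b} + b.0\{a}))\{a} + b.X ⊢ --b--▸ t0, --b--▸ t1
  t1 = (b.0 + 0\{b} + b.0\{a})\{a} ⊢ --b--▸ t2, --b--▸ t3
  t2 = 0\{a} ⊢ ·
  t3 = 0\{a}\{a} ⊢ ·
Partition-refinement fixed point:
  B0 = {s0}
  B1 = {s1, t1}
  B2 = {s2, s3, t2, t3}
  B3 = {t0}
s0 ∈ B0, t0 ∈ B3 → different blocks

NO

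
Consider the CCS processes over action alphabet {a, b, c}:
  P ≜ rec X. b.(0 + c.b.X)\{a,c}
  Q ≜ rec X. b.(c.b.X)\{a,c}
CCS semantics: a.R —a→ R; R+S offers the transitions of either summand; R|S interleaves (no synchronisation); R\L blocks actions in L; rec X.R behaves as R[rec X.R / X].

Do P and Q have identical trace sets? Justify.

traces(P) = traces(Q)

Reachable graph of P (2 states):
  u0 = rec X. b.(0 + c.b.X)\{a,c} | --b--▸ u1
  u1 = (0 + c.b.(rec X. b.(0 + c.b.X)\{a,c}))\{a,c} | ·
Reachable graph of Q (2 states):
  v0 = rec X. b.(c.b.X)\{a,c} | --b--▸ v1
  v1 = (c.b.(rec X. b.(c.b.X)\{a,c}))\{a,c} | ·
Coarsest stable partition (strong bisimilarity classes):
  B0 = {u0, v0}
  B1 = {u1, v1}
u0 ∈ B0, v0 ∈ B0 → same block
Bisimilar ⇒ trace-equivalent.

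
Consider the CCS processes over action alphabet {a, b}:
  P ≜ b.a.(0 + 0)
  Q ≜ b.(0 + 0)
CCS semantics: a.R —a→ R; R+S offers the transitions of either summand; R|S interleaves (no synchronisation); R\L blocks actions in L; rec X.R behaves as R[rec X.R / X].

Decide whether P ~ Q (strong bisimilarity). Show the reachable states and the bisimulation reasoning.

not bisimilar

P's transition system — 3 states:
  p0 = b.a.(0 + 0) has moves --b--▸ p1
  p1 = a.(0 + 0) has moves --a--▸ p2
  p2 = 0 + 0 has moves (no moves)
Q's transition system — 2 states:
  q0 = b.(0 + 0) has moves --b--▸ q1
  q1 = 0 + 0 has moves (no moves)
Coarsest stable partition (strong bisimilarity classes):
  B0 = {p0}
  B1 = {p1}
  B2 = {p2, q1}
  B3 = {q0}
p0 ∈ B0, q0 ∈ B3 → different blocks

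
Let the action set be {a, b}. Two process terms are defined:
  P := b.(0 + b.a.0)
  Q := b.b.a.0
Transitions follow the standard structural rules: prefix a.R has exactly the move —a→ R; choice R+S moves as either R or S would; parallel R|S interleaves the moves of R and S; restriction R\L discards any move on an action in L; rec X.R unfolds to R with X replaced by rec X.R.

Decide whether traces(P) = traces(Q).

LTS(P): 4 reachable states
  m0 = b.(0 + b.a.0) :: -b-> m1
  m1 = 0 + b.a.0 :: -b-> m2
  m2 = a.0 :: -a-> m3
  m3 = 0 :: ·
LTS(Q): 4 reachable states
  n0 = b.b.a.0 :: -b-> n1
  n1 = b.a.0 :: -b-> n2
  n2 = a.0 :: -a-> n3
  n3 = 0 :: ·
Coarsest stable partition (strong bisimilarity classes):
  B0 = {m0, n0}
  B1 = {m1, n1}
  B2 = {m2, n2}
  B3 = {m3, n3}
m0 ∈ B0, n0 ∈ B0 → same block
Bisimilar ⇒ trace-equivalent.

traces(P) = traces(Q)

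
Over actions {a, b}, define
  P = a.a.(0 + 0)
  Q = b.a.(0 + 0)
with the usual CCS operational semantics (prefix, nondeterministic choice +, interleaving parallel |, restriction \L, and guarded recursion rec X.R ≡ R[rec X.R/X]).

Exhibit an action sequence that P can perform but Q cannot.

a

Reachable graph of P (3 states):
  s0 = a.a.(0 + 0) → =a=> s1
  s1 = a.(0 + 0) → =a=> s2
  s2 = 0 + 0 → ∅
Reachable graph of Q (3 states):
  t0 = b.a.(0 + 0) → =b=> t1
  t1 = a.(0 + 0) → =a=> t2
  t2 = 0 + 0 → ∅
Run σ = ⟨a⟩ on P: start {s0}
  step 1 (a): {s1}
  ✓ P
Run σ = ⟨a⟩ on Q: start {t0}
  step 1 (a): ∅  — Q cannot continue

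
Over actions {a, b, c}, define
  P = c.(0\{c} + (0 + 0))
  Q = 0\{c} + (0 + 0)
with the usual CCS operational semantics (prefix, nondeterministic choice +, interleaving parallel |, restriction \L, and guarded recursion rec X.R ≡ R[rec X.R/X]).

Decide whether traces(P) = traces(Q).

trace-distinct — witness ⟨c⟩

LTS(P): 2 reachable states
  p0 = c.(0\{c} + (0 + 0)) :: --c--▸ p1
  p1 = 0\{c} + (0 + 0) :: deadlocked
LTS(Q): 1 reachable states
  q0 = 0\{c} + (0 + 0) :: deadlocked
Executing c from P (initial set {p0}):
  after c @ step 1: {p1}
  ✓ P
Executing c from Q (initial set {q0}):
  after c @ step 1: ∅ (Q stuck)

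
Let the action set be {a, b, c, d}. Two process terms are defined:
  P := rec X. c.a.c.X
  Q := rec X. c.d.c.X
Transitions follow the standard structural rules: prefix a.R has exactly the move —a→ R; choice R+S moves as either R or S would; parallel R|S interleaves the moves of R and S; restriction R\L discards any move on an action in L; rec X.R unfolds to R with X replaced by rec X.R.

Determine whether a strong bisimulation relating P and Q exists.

Reachable graph of P (3 states):
  s0 = rec X. c.a.c.X :: —c→ s1
  s1 = a.c.(rec X. c.a.c.X) :: —a→ s2
  s2 = c.(rec X. c.a.c.X) :: —c→ s0
Reachable graph of Q (3 states):
  t0 = rec X. c.d.c.X :: —c→ t1
  t1 = d.c.(rec X. c.d.c.X) :: —d→ t2
  t2 = c.(rec X. c.d.c.X) :: —c→ t0
Coarsest stable partition (strong bisimilarity classes):
  B0 = {s0}
  B1 = {s1}
  B2 = {s2}
  B3 = {t0}
  B4 = {t1}
  B5 = {t2}
s0 ∈ B0, t0 ∈ B3 → different blocks

NO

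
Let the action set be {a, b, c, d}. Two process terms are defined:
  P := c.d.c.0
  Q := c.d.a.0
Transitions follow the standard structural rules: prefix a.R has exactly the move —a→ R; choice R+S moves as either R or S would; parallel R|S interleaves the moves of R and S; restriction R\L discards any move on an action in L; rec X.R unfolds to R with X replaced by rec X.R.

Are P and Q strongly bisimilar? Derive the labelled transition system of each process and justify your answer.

not bisimilar

Reachable graph of P (4 states):
  u0 = c.d.c.0 ⊢ -c-> u1
  u1 = d.c.0 ⊢ -d-> u2
  u2 = c.0 ⊢ -c-> u3
  u3 = 0 ⊢ stopped
Reachable graph of Q (4 states):
  v0 = c.d.a.0 ⊢ -c-> v1
  v1 = d.a.0 ⊢ -d-> v2
  v2 = a.0 ⊢ -a-> v3
  v3 = 0 ⊢ stopped
Bisimilarity quotient blocks:
  B0 = {u0}
  B1 = {u1}
  B2 = {u2}
  B3 = {u3, v3}
  B4 = {v0}
  B5 = {v1}
  B6 = {v2}
u0 ∈ B0, v0 ∈ B4 → different blocks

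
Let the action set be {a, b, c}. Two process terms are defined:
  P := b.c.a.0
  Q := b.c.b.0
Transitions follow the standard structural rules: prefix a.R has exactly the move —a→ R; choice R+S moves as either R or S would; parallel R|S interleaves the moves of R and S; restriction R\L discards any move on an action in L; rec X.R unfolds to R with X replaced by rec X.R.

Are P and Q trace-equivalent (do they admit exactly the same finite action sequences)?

trace-distinct — witness ⟨bca⟩

Reachable graph of P (4 states):
  u0 = b.c.a.0 has moves ··b··> u1
  u1 = c.a.0 has moves ··c··> u2
  u2 = a.0 has moves ··a··> u3
  u3 = 0 has moves stopped
Reachable graph of Q (4 states):
  v0 = b.c.b.0 has moves ··b··> v1
  v1 = c.b.0 has moves ··c··> v2
  v2 = b.0 has moves ··b··> v3
  v3 = 0 has moves stopped
Trace ⟨bca⟩ through P, begin at {u0}:
  [1] b ⇒ {u1}
  [2] c ⇒ {u2}
  [3] a ⇒ {u3}
  P completes σ.
Trace ⟨bca⟩ through Q, begin at {v0}:
  [1] b ⇒ {v1}
  [2] c ⇒ {v2}
  [3] a ⇒ ∅  — Q cannot continue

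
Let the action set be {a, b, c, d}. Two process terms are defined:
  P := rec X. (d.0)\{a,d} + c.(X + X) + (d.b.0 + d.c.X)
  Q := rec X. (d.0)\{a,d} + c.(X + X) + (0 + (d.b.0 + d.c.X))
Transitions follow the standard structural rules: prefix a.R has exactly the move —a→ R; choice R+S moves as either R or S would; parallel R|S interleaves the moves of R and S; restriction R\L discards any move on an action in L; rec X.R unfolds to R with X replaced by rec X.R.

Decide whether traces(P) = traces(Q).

trace-equivalent

LTS(P): 5 reachable states
  p0 = rec X. (d.0)\{a,d} + c.(X + X) + (d.b.0 + d.c.X) ⊢ —c→ p1, —d→ p2, —d→ p3
  p1 = (rec X. (d.0)\{a,d} + c.(X + X) + (d.b.0 + d.c.X)) + (rec X. (d.0)\{a,d} + c.(X + X) + (d.b.0 + d.c.X)) ⊢ —c→ p1, —d→ p2, —d→ p3
  p2 = b.0 ⊢ —b→ p4
  p3 = c.(rec X. (d.0)\{a,d} + c.(X + X) + (d.b.0 + d.c.X)) ⊢ —c→ p0
  p4 = 0 ⊢ stopped
LTS(Q): 5 reachable states
  q0 = rec X. (d.0)\{a,d} + c.(X + X) + (0 + (d.b.0 + d.c.X)) ⊢ —c→ q1, —d→ q2, —d→ q3
  q1 = (rec X. (d.0)\{a,d} + c.(X + X) + (0 + (d.b.0 + d.c.X))) + (rec X. (d.0)\{a,d} + c.(X + X) + (0 + (d.b.0 + d.c.X))) ⊢ —c→ q1, —d→ q2, —d→ q3
  q2 = b.0 ⊢ —b→ q4
  q3 = c.(rec X. (d.0)\{a,d} + c.(X + X) + (0 + (d.b.0 + d.c.X))) ⊢ —c→ q0
  q4 = 0 ⊢ stopped
Bisimilarity quotient blocks:
  B0 = {p0, p1, q0, q1}
  B1 = {p3, q3}
  B2 = {p2, q2}
  B3 = {p4, q4}
p0 ∈ B0, q0 ∈ B0 → same block
Bisimilar ⇒ trace-equivalent.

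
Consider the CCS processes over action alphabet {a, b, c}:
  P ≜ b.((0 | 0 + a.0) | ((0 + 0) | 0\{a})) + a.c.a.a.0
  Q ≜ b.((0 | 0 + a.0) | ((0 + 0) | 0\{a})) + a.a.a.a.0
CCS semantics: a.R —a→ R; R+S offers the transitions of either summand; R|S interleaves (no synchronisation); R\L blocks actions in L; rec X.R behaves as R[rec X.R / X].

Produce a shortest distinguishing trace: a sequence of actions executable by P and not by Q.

P's transition system — 7 states:
  p0 = b.((0 | 0 + a.0) | ((0 + 0) | 0\{a})) + a.c.a.a.0 :: —a→ p1, —b→ p2
  p1 = c.a.a.0 :: —c→ p3
  p2 = (0 | 0 + a.0) | ((0 + 0) | 0\{a}) :: —a→ p4
  p3 = a.a.0 :: —a→ p5
  p4 = 0 | ((0 + 0) | 0\{a}) :: ∅
  p5 = a.0 :: —a→ p6
  p6 = 0 :: ∅
Q's transition system — 7 states:
  q0 = b.((0 | 0 + a.0) | ((0 + 0) | 0\{a})) + a.a.a.a.0 :: —a→ q1, —b→ q2
  q1 = a.a.a.0 :: —a→ q3
  q2 = (0 | 0 + a.0) | ((0 + 0) | 0\{a}) :: —a→ q4
  q3 = a.a.0 :: —a→ q5
  q4 = 0 | ((0 + 0) | 0\{a}) :: ∅
  q5 = a.0 :: —a→ q6
  q6 = 0 :: ∅
Trace ⟨ac⟩ through P, begin at {p0}:
  [1] a ⇒ {p1}
  [2] c ⇒ {p3}
  P completes σ.
Trace ⟨ac⟩ through Q, begin at {q0}:
  [1] a ⇒ {q1}
  [2] c ⇒ ∅  — Q cannot continue

ac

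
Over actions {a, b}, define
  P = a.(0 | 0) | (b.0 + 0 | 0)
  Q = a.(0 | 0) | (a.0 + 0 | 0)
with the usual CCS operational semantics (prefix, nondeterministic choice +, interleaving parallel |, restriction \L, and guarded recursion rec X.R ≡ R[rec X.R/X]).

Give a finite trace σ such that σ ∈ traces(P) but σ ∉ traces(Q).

b

LTS(P): 4 reachable states
  u0 = a.(0 | 0) | (b.0 + 0 | 0) :: -a-> u1, -b-> u2
  u1 = 0 | 0 | (b.0 + 0 | 0) :: -b-> u3
  u2 = a.(0 | 0) | 0 :: -a-> u3
  u3 = 0 | 0 | 0 :: stopped
LTS(Q): 4 reachable states
  v0 = a.(0 | 0) | (a.0 + 0 | 0) :: -a-> v1, -a-> v2
  v1 = 0 | 0 | (a.0 + 0 | 0) :: -a-> v3
  v2 = a.(0 | 0) | 0 :: -a-> v3
  v3 = 0 | 0 | 0 :: stopped
Run σ = ⟨b⟩ on P: start {u0}
  [1] b ⇒ {u2}
  P completes σ.
Run σ = ⟨b⟩ on Q: start {v0}
  [1] b ⇒ ∅ (Q stuck)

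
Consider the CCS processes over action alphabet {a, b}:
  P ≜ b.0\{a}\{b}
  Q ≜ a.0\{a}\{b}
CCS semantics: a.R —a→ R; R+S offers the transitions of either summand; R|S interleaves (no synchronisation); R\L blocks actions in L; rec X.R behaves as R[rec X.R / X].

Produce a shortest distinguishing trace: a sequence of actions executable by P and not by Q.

Reachable graph of P (2 states):
  p0 = b.0\{a}\{b} → —b→ p1
  p1 = 0\{a}\{b} → deadlocked
Reachable graph of Q (2 states):
  q0 = a.0\{a}\{b} → —a→ q1
  q1 = 0\{a}\{b} → deadlocked
Run σ = ⟨b⟩ on P: start {p0}
  [1] b ⇒ {p1}
  ✓ P
Run σ = ⟨b⟩ on Q: start {q0}
  [1] b ⇒ ∅  — Q cannot continue

b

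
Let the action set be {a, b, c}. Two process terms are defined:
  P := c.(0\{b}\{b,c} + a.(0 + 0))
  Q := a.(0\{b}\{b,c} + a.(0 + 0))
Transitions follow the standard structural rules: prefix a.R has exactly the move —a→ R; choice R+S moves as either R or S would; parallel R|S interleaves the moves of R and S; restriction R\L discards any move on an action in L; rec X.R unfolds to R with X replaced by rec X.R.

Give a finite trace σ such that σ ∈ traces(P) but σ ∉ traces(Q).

c

P's transition system — 3 states:
  m0 = c.(0\{b}\{b,c} + a.(0 + 0)) → -c-> m1
  m1 = 0\{b}\{b,c} + a.(0 + 0) → -a-> m2
  m2 = 0 + 0 → deadlocked
Q's transition system — 3 states:
  n0 = a.(0\{b}\{b,c} + a.(0 + 0)) → -a-> n1
  n1 = 0\{b}\{b,c} + a.(0 + 0) → -a-> n2
  n2 = 0 + 0 → deadlocked
Trace ⟨c⟩ through P, begin at {m0}:
  after c @ step 1: {m1}
  P completes σ.
Trace ⟨c⟩ through Q, begin at {n0}:
  after c @ step 1: ∅  — Q cannot continue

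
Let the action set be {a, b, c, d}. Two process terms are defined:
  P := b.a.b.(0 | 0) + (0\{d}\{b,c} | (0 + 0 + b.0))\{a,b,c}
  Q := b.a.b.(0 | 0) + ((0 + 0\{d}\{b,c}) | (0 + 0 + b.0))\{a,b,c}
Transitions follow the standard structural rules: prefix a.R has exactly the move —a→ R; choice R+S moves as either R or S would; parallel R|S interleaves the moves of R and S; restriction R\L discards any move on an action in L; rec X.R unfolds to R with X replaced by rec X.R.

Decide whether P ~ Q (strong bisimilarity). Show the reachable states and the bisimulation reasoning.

bisimilar

Reachable graph of P (4 states):
  u0 = b.a.b.(0 | 0) + (0\{d}\{b,c} | (0 + 0 + b.0))\{a,b,c} :: —b→ u1
  u1 = a.b.(0 | 0) :: —a→ u2
  u2 = b.(0 | 0) :: —b→ u3
  u3 = 0 | 0 :: deadlocked
Reachable graph of Q (4 states):
  v0 = b.a.b.(0 | 0) + ((0 + 0\{d}\{b,c}) | (0 + 0 + b.0))\{a,b,c} :: —b→ v1
  v1 = a.b.(0 | 0) :: —a→ v2
  v2 = b.(0 | 0) :: —b→ v3
  v3 = 0 | 0 :: deadlocked
Coarsest stable partition (strong bisimilarity classes):
  B0 = {u0, v0}
  B1 = {u1, v1}
  B2 = {u2, v2}
  B3 = {u3, v3}
u0 ∈ B0, v0 ∈ B0 → same block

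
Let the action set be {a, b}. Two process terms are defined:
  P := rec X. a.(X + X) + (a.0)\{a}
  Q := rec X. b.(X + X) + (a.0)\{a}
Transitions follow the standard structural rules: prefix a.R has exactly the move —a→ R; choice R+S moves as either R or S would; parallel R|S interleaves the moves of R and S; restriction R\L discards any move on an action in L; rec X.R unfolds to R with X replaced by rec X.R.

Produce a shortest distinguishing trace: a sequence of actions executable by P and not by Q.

P's transition system — 2 states:
  s0 = rec X. a.(X + X) + (a.0)\{a} → ··a··> s1
  s1 = (rec X. a.(X + X) + (a.0)\{a}) + (rec X. a.(X + X) + (a.0)\{a}) → ··a··> s1
Q's transition system — 2 states:
  t0 = rec X. b.(X + X) + (a.0)\{a} → ··b··> t1
  t1 = (rec X. b.(X + X) + (a.0)\{a}) + (rec X. b.(X + X) + (a.0)\{a}) → ··b··> t1
Run σ = ⟨a⟩ on P: start {s0}
  step 1 (a): {s1}
  P completes σ.
Run σ = ⟨a⟩ on Q: start {t0}
  step 1 (a): no successor for Q

a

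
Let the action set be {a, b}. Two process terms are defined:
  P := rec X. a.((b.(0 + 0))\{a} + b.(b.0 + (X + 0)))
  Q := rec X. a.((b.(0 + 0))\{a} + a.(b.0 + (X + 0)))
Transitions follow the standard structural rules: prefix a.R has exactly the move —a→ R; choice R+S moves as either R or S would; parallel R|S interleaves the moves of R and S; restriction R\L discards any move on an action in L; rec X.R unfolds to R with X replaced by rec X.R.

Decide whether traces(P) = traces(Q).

NO — witness ⟨aba⟩

LTS(P): 5 reachable states
  p0 = rec X. a.((b.(0 + 0))\{a} + b.(b.0 + (X + 0))) ⊢ --a--▸ p1
  p1 = (b.(0 + 0))\{a} + b.(b.0 + ((rec X. a.((b.(0 + 0))\{a} + b.(b.0 + (X + 0)))) + 0)) ⊢ --b--▸ p2, --b--▸ p3
  p2 = (0 + 0)\{a} ⊢ stopped
  p3 = b.0 + ((rec X. a.((b.(0 + 0))\{a} + b.(b.0 + (X + 0)))) + 0) ⊢ --a--▸ p1, --b--▸ p4
  p4 = 0 ⊢ stopped
LTS(Q): 5 reachable states
  q0 = rec X. a.((b.(0 + 0))\{a} + a.(b.0 + (X + 0))) ⊢ --a--▸ q1
  q1 = (b.(0 + 0))\{a} + a.(b.0 + ((rec X. a.((b.(0 + 0))\{a} + a.(b.0 + (X + 0)))) + 0)) ⊢ --a--▸ q2, --b--▸ q3
  q2 = b.0 + ((rec X. a.((b.(0 + 0))\{a} + a.(b.0 + (X + 0)))) + 0) ⊢ --a--▸ q1, --b--▸ q4
  q3 = (0 + 0)\{a} ⊢ stopped
  q4 = 0 ⊢ stopped
Executing aba from P (initial set {p0}):
  step 1 (a): {p1}
  step 2 (b): {p2, p3}
  step 3 (a): {p1}
  ✓ P
Executing aba from Q (initial set {q0}):
  step 1 (a): {q1}
  step 2 (b): {q3}
  step 3 (a): ∅ (Q stuck)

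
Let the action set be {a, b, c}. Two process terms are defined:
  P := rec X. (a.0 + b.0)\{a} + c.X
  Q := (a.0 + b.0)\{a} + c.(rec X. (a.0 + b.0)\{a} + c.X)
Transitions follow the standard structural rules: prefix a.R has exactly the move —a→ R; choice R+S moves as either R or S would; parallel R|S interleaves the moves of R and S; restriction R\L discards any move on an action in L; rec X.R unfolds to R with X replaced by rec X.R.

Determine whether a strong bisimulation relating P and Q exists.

P's transition system — 2 states:
  s0 = rec X. (a.0 + b.0)\{a} + c.X :: ··b··> s1, ··c··> s0
  s1 = 0\{a} :: ·
Q's transition system — 3 states:
  t0 = (a.0 + b.0)\{a} + c.(rec X. (a.0 + b.0)\{a} + c.X) :: ··b··> t1, ··c··> t2
  t1 = 0\{a} :: ·
  t2 = rec X. (a.0 + b.0)\{a} + c.X :: ··b··> t1, ··c··> t2
Coarsest stable partition (strong bisimilarity classes):
  B0 = {s0, t0, t2}
  B1 = {s1, t1}
s0 ∈ B0, t0 ∈ B0 → same block

P ~ Q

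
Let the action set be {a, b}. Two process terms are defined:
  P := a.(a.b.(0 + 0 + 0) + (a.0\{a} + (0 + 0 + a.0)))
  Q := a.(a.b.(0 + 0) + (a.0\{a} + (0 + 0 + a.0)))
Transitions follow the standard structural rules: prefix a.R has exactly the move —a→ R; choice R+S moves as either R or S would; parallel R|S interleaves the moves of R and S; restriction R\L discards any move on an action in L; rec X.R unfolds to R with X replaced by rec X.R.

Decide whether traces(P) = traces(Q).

LTS(P): 6 reachable states
  u0 = a.(a.b.(0 + 0 + 0) + (a.0\{a} + (0 + 0 + a.0))) | --a--▸ u1
  u1 = a.b.(0 + 0 + 0) + (a.0\{a} + (0 + 0 + a.0)) | --a--▸ u2, --a--▸ u3, --a--▸ u4
  u2 = 0 | ·
  u3 = 0\{a} | ·
  u4 = b.(0 + 0 + 0) | --b--▸ u5
  u5 = 0 + 0 + 0 | ·
LTS(Q): 6 reachable states
  v0 = a.(a.b.(0 + 0) + (a.0\{a} + (0 + 0 + a.0))) | --a--▸ v1
  v1 = a.b.(0 + 0) + (a.0\{a} + (0 + 0 + a.0)) | --a--▸ v2, --a--▸ v3, --a--▸ v4
  v2 = 0 | ·
  v3 = 0\{a} | ·
  v4 = b.(0 + 0) | --b--▸ v5
  v5 = 0 + 0 | ·
Partition-refinement fixed point:
  B0 = {u0, v0}
  B1 = {u1, v1}
  B2 = {u4, v4}
  B3 = {u2, u3, u5, v2, v3, v5}
u0 ∈ B0, v0 ∈ B0 → same block
Bisimilar ⇒ trace-equivalent.

trace-equivalent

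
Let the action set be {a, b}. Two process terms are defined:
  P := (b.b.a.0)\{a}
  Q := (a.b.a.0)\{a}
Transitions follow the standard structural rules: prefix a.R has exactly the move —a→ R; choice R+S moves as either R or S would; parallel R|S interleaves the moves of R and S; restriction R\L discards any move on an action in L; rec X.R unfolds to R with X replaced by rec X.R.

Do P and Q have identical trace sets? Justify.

NO — witness ⟨b⟩

Reachable graph of P (3 states):
  p0 = (b.b.a.0)\{a} ⊢ -b-> p1
  p1 = (b.a.0)\{a} ⊢ -b-> p2
  p2 = (a.0)\{a} ⊢ ·
Reachable graph of Q (1 states):
  q0 = (a.b.a.0)\{a} ⊢ ·
Executing b from P (initial set {p0}):
  step 1 (b): {p1}
  ✓ P
Executing b from Q (initial set {q0}):
  step 1 (b): no successor for Q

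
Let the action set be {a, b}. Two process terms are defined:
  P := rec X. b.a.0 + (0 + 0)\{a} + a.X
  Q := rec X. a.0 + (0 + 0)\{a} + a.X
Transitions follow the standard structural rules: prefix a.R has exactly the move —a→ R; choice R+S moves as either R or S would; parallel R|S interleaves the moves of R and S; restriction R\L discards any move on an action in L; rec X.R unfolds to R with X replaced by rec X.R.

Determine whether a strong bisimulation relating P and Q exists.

Reachable graph of P (3 states):
  m0 = rec X. b.a.0 + (0 + 0)\{a} + a.X has moves -a-> m0, -b-> m1
  m1 = a.0 has moves -a-> m2
  m2 = 0 has moves ·
Reachable graph of Q (2 states):
  n0 = rec X. a.0 + (0 + 0)\{a} + a.X has moves -a-> n0, -a-> n1
  n1 = 0 has moves ·
Bisimilarity quotient blocks:
  B0 = {m0}
  B1 = {m1}
  B2 = {m2, n1}
  B3 = {n0}
m0 ∈ B0, n0 ∈ B3 → different blocks

P ≁ Q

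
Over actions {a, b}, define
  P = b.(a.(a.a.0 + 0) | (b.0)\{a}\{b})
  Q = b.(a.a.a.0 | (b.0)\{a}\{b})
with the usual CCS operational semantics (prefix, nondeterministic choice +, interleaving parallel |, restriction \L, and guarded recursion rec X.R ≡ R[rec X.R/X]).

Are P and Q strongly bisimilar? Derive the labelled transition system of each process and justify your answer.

bisimilar

LTS(P): 5 reachable states
  s0 = b.(a.(a.a.0 + 0) | (b.0)\{a}\{b}) ⊢ -b-> s1
  s1 = a.(a.a.0 + 0) | (b.0)\{a}\{b} ⊢ -a-> s2
  s2 = (a.a.0 + 0) | (b.0)\{a}\{b} ⊢ -a-> s3
  s3 = a.0 | (b.0)\{a}\{b} ⊢ -a-> s4
  s4 = 0 | (b.0)\{a}\{b} ⊢ deadlocked
LTS(Q): 5 reachable states
  t0 = b.(a.a.a.0 | (b.0)\{a}\{b}) ⊢ -b-> t1
  t1 = a.a.a.0 | (b.0)\{a}\{b} ⊢ -a-> t2
  t2 = a.a.0 | (b.0)\{a}\{b} ⊢ -a-> t3
  t3 = a.0 | (b.0)\{a}\{b} ⊢ -a-> t4
  t4 = 0 | (b.0)\{a}\{b} ⊢ deadlocked
Coarsest stable partition (strong bisimilarity classes):
  B0 = {s0, t0}
  B1 = {s1, t1}
  B2 = {s2, t2}
  B3 = {s3, t3}
  B4 = {s4, t4}
s0 ∈ B0, t0 ∈ B0 → same block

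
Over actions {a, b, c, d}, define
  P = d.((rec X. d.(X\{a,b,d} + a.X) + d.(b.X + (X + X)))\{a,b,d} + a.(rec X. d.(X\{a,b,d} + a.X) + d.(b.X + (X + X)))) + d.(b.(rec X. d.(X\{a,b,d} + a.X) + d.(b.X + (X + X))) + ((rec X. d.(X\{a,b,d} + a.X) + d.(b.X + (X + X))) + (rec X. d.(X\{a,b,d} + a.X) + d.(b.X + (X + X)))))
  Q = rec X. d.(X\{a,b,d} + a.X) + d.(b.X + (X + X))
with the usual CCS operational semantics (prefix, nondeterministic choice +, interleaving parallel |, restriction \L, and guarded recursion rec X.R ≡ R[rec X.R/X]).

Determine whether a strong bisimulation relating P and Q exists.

bisimilar

P's transition system — 4 states:
  p0 = d.((rec X. d.(X\{a,b,d} + a.X) + d.(b.X + (X + X)))\{a,b,d} + a.(rec X. d.(X\{a,b,d} + a.X) + d.(b.X + (X + X)))) + d.(b.(rec X. d.(X\{a,b,d} + a.X) + d.(b.X + (X + X))) + ((rec X. d.(X\{a,b,d} + a.X) + d.(b.X + (X + X))) + (rec X. d.(X\{a,b,d} + a.X) + d.(b.X + (X + X))))) → --d--▸ p1, --d--▸ p2
  p1 = (rec X. d.(X\{a,b,d} + a.X) + d.(b.X + (X + X)))\{a,b,d} + a.(rec X. d.(X\{a,b,d} + a.X) + d.(b.X + (X + X))) → --a--▸ p3
  p2 = b.(rec X. d.(X\{a,b,d} + a.X) + d.(b.X + (X + X))) + ((rec X. d.(X\{a,b,d} + a.X) + d.(b.X + (X + X))) + (rec X. d.(X\{a,b,d} + a.X) + d.(b.X + (X + X)))) → --b--▸ p3, --d--▸ p1, --d--▸ p2
  p3 = rec X. d.(X\{a,b,d} + a.X) + d.(b.X + (X + X)) → --d--▸ p1, --d--▸ p2
Q's transition system — 3 states:
  q0 = rec X. d.(X\{a,b,d} + a.X) + d.(b.X + (X + X)) → --d--▸ q1, --d--▸ q2
  q1 = (rec X. d.(X\{a,b,d} + a.X) + d.(b.X + (X + X)))\{a,b,d} + a.(rec X. d.(X\{a,b,d} + a.X) + d.(b.X + (X + X))) → --a--▸ q0
  q2 = b.(rec X. d.(X\{a,b,d} + a.X) + d.(b.X + (X + X))) + ((rec X. d.(X\{a,b,d} + a.X) + d.(b.X + (X + X))) + (rec X. d.(X\{a,b,d} + a.X) + d.(b.X + (X + X)))) → --b--▸ q0, --d--▸ q1, --d--▸ q2
Partition-refinement fixed point:
  B0 = {p0, p3, q0}
  B1 = {p2, q2}
  B2 = {p1, q1}
p0 ∈ B0, q0 ∈ B0 → same block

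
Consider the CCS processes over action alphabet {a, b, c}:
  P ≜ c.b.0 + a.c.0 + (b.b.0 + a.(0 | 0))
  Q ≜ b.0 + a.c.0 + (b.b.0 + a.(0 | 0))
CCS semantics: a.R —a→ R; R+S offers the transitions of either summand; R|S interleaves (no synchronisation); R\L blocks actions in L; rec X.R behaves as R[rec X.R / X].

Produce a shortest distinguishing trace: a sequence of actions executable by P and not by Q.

c

Reachable graph of P (5 states):
  u0 = c.b.0 + a.c.0 + (b.b.0 + a.(0 | 0)) ⊢ --a--▸ u1, --a--▸ u2, --b--▸ u3, --c--▸ u3
  u1 = 0 | 0 ⊢ deadlocked
  u2 = c.0 ⊢ --c--▸ u4
  u3 = b.0 ⊢ --b--▸ u4
  u4 = 0 ⊢ deadlocked
Reachable graph of Q (5 states):
  v0 = b.0 + a.c.0 + (b.b.0 + a.(0 | 0)) ⊢ --a--▸ v1, --a--▸ v2, --b--▸ v3, --b--▸ v4
  v1 = 0 | 0 ⊢ deadlocked
  v2 = c.0 ⊢ --c--▸ v3
  v3 = 0 ⊢ deadlocked
  v4 = b.0 ⊢ --b--▸ v3
Run σ = ⟨c⟩ on P: start {u0}
  [1] c ⇒ {u3}
  ✓ P
Run σ = ⟨c⟩ on Q: start {v0}
  [1] c ⇒ ∅  — Q cannot continue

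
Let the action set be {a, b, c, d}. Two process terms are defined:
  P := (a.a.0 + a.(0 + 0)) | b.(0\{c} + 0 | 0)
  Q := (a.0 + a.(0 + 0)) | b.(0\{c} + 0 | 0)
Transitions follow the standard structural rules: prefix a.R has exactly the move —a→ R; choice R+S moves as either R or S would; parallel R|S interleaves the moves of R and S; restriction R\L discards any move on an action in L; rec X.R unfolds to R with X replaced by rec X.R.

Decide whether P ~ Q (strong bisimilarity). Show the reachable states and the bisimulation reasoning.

not bisimilar

LTS(P): 8 reachable states
  u0 = (a.a.0 + a.(0 + 0)) | b.(0\{c} + 0 | 0) has moves --a--▸ u1, --a--▸ u2, --b--▸ u3
  u1 = (0 + 0) | b.(0\{c} + 0 | 0) has moves --b--▸ u4
  u2 = a.0 | b.(0\{c} + 0 | 0) has moves --a--▸ u5, --b--▸ u6
  u3 = (a.a.0 + a.(0 + 0)) | (0\{c} + 0 | 0) has moves --a--▸ u4, --a--▸ u6
  u4 = (0 + 0) | (0\{c} + 0 | 0) has moves (no moves)
  u5 = 0 | b.(0\{c} + 0 | 0) has moves --b--▸ u7
  u6 = a.0 | (0\{c} + 0 | 0) has moves --a--▸ u7
  u7 = 0 | (0\{c} + 0 | 0) has moves (no moves)
LTS(Q): 6 reachable states
  v0 = (a.0 + a.(0 + 0)) | b.(0\{c} + 0 | 0) has moves --a--▸ v1, --a--▸ v2, --b--▸ v3
  v1 = (0 + 0) | b.(0\{c} + 0 | 0) has moves --b--▸ v4
  v2 = 0 | b.(0\{c} + 0 | 0) has moves --b--▸ v5
  v3 = (a.0 + a.(0 + 0)) | (0\{c} + 0 | 0) has moves --a--▸ v4, --a--▸ v5
  v4 = (0 + 0) | (0\{c} + 0 | 0) has moves (no moves)
  v5 = 0 | (0\{c} + 0 | 0) has moves (no moves)
Coarsest stable partition (strong bisimilarity classes):
  B0 = {u0}
  B1 = {u3}
  B2 = {u6, v3}
  B3 = {u4, u7, v4, v5}
  B4 = {u2, v0}
  B5 = {u1, u5, v1, v2}
u0 ∈ B0, v0 ∈ B4 → different blocks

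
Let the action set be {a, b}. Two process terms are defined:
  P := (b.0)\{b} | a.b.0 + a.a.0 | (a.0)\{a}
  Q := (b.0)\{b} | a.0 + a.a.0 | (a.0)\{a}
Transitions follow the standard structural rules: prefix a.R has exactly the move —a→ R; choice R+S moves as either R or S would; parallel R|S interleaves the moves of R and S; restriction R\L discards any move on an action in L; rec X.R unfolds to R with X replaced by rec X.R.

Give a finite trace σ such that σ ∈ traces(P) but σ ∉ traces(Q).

ab

LTS(P): 5 reachable states
  u0 = (b.0)\{b} | a.b.0 + a.a.0 | (a.0)\{a} :: -a-> u1, -a-> u2
  u1 = (b.0)\{b} | b.0 :: -b-> u3
  u2 = a.0 | (a.0)\{a} :: -a-> u4
  u3 = (b.0)\{b} | 0 :: ∅
  u4 = 0 | (a.0)\{a} :: ∅
LTS(Q): 4 reachable states
  v0 = (b.0)\{b} | a.0 + a.a.0 | (a.0)\{a} :: -a-> v1, -a-> v2
  v1 = (b.0)\{b} | 0 :: ∅
  v2 = a.0 | (a.0)\{a} :: -a-> v3
  v3 = 0 | (a.0)\{a} :: ∅
Executing ab from P (initial set {u0}):
  [1] a ⇒ {u1, u2}
  [2] b ⇒ {u3}
  ✓ P
Executing ab from Q (initial set {v0}):
  [1] a ⇒ {v1, v2}
  [2] b ⇒ no successor for Q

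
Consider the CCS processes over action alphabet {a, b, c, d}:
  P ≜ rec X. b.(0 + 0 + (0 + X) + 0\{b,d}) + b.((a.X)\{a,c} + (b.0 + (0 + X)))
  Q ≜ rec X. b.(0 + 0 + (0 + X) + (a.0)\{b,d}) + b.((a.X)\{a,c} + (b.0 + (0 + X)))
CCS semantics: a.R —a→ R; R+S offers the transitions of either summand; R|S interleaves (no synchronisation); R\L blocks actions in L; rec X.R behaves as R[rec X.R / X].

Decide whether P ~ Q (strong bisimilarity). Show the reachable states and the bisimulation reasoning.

P's transition system — 4 states:
  m0 = rec X. b.(0 + 0 + (0 + X) + 0\{b,d}) + b.((a.X)\{a,c} + (b.0 + (0 + X))) has moves =b=> m1, =b=> m2
  m1 = (a.(rec X. b.(0 + 0 + (0 + X) + 0\{b,d}) + b.((a.X)\{a,c} + (b.0 + (0 + X)))))\{a,c} + (b.0 + (0 + (rec X. b.(0 + 0 + (0 + X) + 0\{b,d}) + b.((a.X)\{a,c} + (b.0 + (0 + X)))))) has moves =b=> m1, =b=> m2, =b=> m3
  m2 = 0 + 0 + (0 + (rec X. b.(0 + 0 + (0 + X) + 0\{b,d}) + b.((a.X)\{a,c} + (b.0 + (0 + X))))) + 0\{b,d} has moves =b=> m1, =b=> m2
  m3 = 0 has moves (no moves)
Q's transition system — 5 states:
  n0 = rec X. b.(0 + 0 + (0 + X) + (a.0)\{b,d}) + b.((a.X)\{a,c} + (b.0 + (0 + X))) has moves =b=> n1, =b=> n2
  n1 = (a.(rec X. b.(0 + 0 + (0 + X) + (a.0)\{b,d}) + b.((a.X)\{a,c} + (b.0 + (0 + X)))))\{a,c} + (b.0 + (0 + (rec X. b.(0 + 0 + (0 + X) + (a.0)\{b,d}) + b.((a.X)\{a,c} + (b.0 + (0 + X)))))) has moves =b=> n1, =b=> n2, =b=> n3
  n2 = 0 + 0 + (0 + (rec X. b.(0 + 0 + (0 + X) + (a.0)\{b,d}) + b.((a.X)\{a,c} + (b.0 + (0 + X))))) + (a.0)\{b,d} has moves =a=> n4, =b=> n1, =b=> n2
  n3 = 0 has moves (no moves)
  n4 = 0\{b,d} has moves (no moves)
Partition-refinement fixed point:
  B0 = {m0, m2}
  B1 = {m1}
  B2 = {m3, n3, n4}
  B3 = {n0}
  B4 = {n2}
  B5 = {n1}
m0 ∈ B0, n0 ∈ B3 → different blocks

P ≁ Q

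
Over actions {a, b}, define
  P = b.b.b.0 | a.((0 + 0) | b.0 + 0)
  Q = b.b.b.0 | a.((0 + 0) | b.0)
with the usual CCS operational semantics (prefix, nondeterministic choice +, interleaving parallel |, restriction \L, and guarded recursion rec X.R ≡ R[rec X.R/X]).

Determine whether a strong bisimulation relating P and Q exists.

LTS(P): 12 reachable states
  m0 = b.b.b.0 | a.((0 + 0) | b.0 + 0) :: -a-> m1, -b-> m2
  m1 = b.b.b.0 | ((0 + 0) | b.0 + 0) :: -b-> m3, -b-> m4
  m2 = b.b.0 | a.((0 + 0) | b.0 + 0) :: -a-> m3, -b-> m5
  m3 = b.b.0 | ((0 + 0) | b.0 + 0) :: -b-> m6, -b-> m7
  m4 = b.b.b.0 | ((0 + 0) | 0) :: -b-> m7
  m5 = b.0 | a.((0 + 0) | b.0 + 0) :: -a-> m6, -b-> m8
  m6 = b.0 | ((0 + 0) | b.0 + 0) :: -b-> m10, -b-> m9
  m7 = b.b.0 | ((0 + 0) | 0) :: -b-> m10
  m8 = 0 | a.((0 + 0) | b.0 + 0) :: -a-> m9
  m9 = 0 | ((0 + 0) | b.0 + 0) :: -b-> m11
  m10 = b.0 | ((0 + 0) | 0) :: -b-> m11
  m11 = 0 | ((0 + 0) | 0) :: stopped
LTS(Q): 12 reachable states
  n0 = b.b.b.0 | a.((0 + 0) | b.0) :: -a-> n1, -b-> n2
  n1 = b.b.b.0 | ((0 + 0) | b.0) :: -b-> n3, -b-> n4
  n2 = b.b.0 | a.((0 + 0) | b.0) :: -a-> n3, -b-> n5
  n3 = b.b.0 | ((0 + 0) | b.0) :: -b-> n6, -b-> n7
  n4 = b.b.b.0 | ((0 + 0) | 0) :: -b-> n7
  n5 = b.0 | a.((0 + 0) | b.0) :: -a-> n6, -b-> n8
  n6 = b.0 | ((0 + 0) | b.0) :: -b-> n10, -b-> n9
  n7 = b.b.0 | ((0 + 0) | 0) :: -b-> n10
  n8 = 0 | a.((0 + 0) | b.0) :: -a-> n9
  n9 = 0 | ((0 + 0) | b.0) :: -b-> n11
  n10 = b.0 | ((0 + 0) | 0) :: -b-> n11
  n11 = 0 | ((0 + 0) | 0) :: stopped
Bisimilarity quotient blocks:
  B0 = {m0, n0}
  B1 = {m1, n1}
  B2 = {m3, m4, n3, n4}
  B3 = {m6, m7, n6, n7}
  B4 = {m10, m9, n10, n9}
  B5 = {m11, n11}
  B6 = {m2, n2}
  B7 = {m5, n5}
  B8 = {m8, n8}
m0 ∈ B0, n0 ∈ B0 → same block

YES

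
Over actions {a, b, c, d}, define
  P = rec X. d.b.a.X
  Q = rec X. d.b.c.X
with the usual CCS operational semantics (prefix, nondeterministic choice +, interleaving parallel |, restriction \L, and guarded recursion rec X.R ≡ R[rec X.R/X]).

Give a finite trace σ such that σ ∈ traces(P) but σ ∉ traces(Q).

dba

P's transition system — 3 states:
  m0 = rec X. d.b.a.X → --d--▸ m1
  m1 = b.a.(rec X. d.b.a.X) → --b--▸ m2
  m2 = a.(rec X. d.b.a.X) → --a--▸ m0
Q's transition system — 3 states:
  n0 = rec X. d.b.c.X → --d--▸ n1
  n1 = b.c.(rec X. d.b.c.X) → --b--▸ n2
  n2 = c.(rec X. d.b.c.X) → --c--▸ n0
Run σ = ⟨dba⟩ on P: start {m0}
  [1] d ⇒ {m1}
  [2] b ⇒ {m2}
  [3] a ⇒ {m0}
  P completes σ.
Run σ = ⟨dba⟩ on Q: start {n0}
  [1] d ⇒ {n1}
  [2] b ⇒ {n2}
  [3] a ⇒ ∅  — Q cannot continue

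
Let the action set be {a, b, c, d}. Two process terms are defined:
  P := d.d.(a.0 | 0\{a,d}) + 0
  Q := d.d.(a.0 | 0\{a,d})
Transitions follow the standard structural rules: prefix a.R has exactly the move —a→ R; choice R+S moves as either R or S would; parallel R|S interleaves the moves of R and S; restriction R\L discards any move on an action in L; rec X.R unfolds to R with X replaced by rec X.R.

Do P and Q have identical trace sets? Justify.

trace-equivalent

Reachable graph of P (4 states):
  p0 = d.d.(a.0 | 0\{a,d}) + 0 → ··d··> p1
  p1 = d.(a.0 | 0\{a,d}) → ··d··> p2
  p2 = a.0 | 0\{a,d} → ··a··> p3
  p3 = 0 | 0\{a,d} → (no moves)
Reachable graph of Q (4 states):
  q0 = d.d.(a.0 | 0\{a,d}) → ··d··> q1
  q1 = d.(a.0 | 0\{a,d}) → ··d··> q2
  q2 = a.0 | 0\{a,d} → ··a··> q3
  q3 = 0 | 0\{a,d} → (no moves)
Partition-refinement fixed point:
  B0 = {p0, q0}
  B1 = {p1, q1}
  B2 = {p2, q2}
  B3 = {p3, q3}
p0 ∈ B0, q0 ∈ B0 → same block
Bisimilar ⇒ trace-equivalent.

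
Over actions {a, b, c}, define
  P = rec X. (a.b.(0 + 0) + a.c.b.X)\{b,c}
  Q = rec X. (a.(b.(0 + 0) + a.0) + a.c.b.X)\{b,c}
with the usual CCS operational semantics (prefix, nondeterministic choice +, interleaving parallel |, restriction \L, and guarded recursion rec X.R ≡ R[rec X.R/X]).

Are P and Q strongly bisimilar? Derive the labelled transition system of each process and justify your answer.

NO

Reachable graph of P (3 states):
  u0 = rec X. (a.b.(0 + 0) + a.c.b.X)\{b,c} has moves ··a··> u1, ··a··> u2
  u1 = (b.(0 + 0))\{b,c} has moves (no moves)
  u2 = (c.b.(rec X. (a.b.(0 + 0) + a.c.b.X)\{b,c}))\{b,c} has moves (no moves)
Reachable graph of Q (4 states):
  v0 = rec X. (a.(b.(0 + 0) + a.0) + a.c.b.X)\{b,c} has moves ··a··> v1, ··a··> v2
  v1 = (b.(0 + 0) + a.0)\{b,c} has moves ··a··> v3
  v2 = (c.b.(rec X. (a.(b.(0 + 0) + a.0) + a.c.b.X)\{b,c}))\{b,c} has moves (no moves)
  v3 = 0\{b,c} has moves (no moves)
Partition-refinement fixed point:
  B0 = {u0, v1}
  B1 = {u1, u2, v2, v3}
  B2 = {v0}
u0 ∈ B0, v0 ∈ B2 → different blocks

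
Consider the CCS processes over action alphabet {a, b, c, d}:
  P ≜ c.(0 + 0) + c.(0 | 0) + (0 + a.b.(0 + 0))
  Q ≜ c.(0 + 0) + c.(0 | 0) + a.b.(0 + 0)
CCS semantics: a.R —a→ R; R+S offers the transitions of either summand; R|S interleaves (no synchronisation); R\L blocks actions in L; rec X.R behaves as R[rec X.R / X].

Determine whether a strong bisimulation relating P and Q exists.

P's transition system — 4 states:
  u0 = c.(0 + 0) + c.(0 | 0) + (0 + a.b.(0 + 0)) has moves ··a··> u1, ··c··> u2, ··c··> u3
  u1 = b.(0 + 0) has moves ··b··> u2
  u2 = 0 + 0 has moves ∅
  u3 = 0 | 0 has moves ∅
Q's transition system — 4 states:
  v0 = c.(0 + 0) + c.(0 | 0) + a.b.(0 + 0) has moves ··a··> v1, ··c··> v2, ··c··> v3
  v1 = b.(0 + 0) has moves ··b··> v2
  v2 = 0 + 0 has moves ∅
  v3 = 0 | 0 has moves ∅
Coarsest stable partition (strong bisimilarity classes):
  B0 = {u0, v0}
  B1 = {u2, u3, v2, v3}
  B2 = {u1, v1}
u0 ∈ B0, v0 ∈ B0 → same block

P ~ Q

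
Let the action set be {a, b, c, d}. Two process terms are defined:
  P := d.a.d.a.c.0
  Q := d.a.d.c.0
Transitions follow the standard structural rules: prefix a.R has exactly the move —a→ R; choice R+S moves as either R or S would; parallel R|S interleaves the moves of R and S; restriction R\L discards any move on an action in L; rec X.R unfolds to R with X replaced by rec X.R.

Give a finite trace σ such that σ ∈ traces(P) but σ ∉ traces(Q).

LTS(P): 6 reachable states
  m0 = d.a.d.a.c.0 → —d→ m1
  m1 = a.d.a.c.0 → —a→ m2
  m2 = d.a.c.0 → —d→ m3
  m3 = a.c.0 → —a→ m4
  m4 = c.0 → —c→ m5
  m5 = 0 → deadlocked
LTS(Q): 5 reachable states
  n0 = d.a.d.c.0 → —d→ n1
  n1 = a.d.c.0 → —a→ n2
  n2 = d.c.0 → —d→ n3
  n3 = c.0 → —c→ n4
  n4 = 0 → deadlocked
Run σ = ⟨dada⟩ on P: start {m0}
  step 1 (d): {m1}
  step 2 (a): {m2}
  step 3 (d): {m3}
  step 4 (a): {m4}
  — P admits the full trace.
Run σ = ⟨dada⟩ on Q: start {n0}
  step 1 (d): {n1}
  step 2 (a): {n2}
  step 3 (d): {n3}
  step 4 (a): no successor for Q

dada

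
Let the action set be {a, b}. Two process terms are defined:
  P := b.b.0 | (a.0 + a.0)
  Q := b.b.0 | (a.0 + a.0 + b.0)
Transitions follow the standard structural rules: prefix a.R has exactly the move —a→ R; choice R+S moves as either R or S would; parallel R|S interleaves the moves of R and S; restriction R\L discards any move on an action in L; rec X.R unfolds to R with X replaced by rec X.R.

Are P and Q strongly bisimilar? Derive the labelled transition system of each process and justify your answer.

NO

LTS(P): 6 reachable states
  s0 = b.b.0 | (a.0 + a.0) :: --a--▸ s1, --b--▸ s2
  s1 = b.b.0 | 0 :: --b--▸ s3
  s2 = b.0 | (a.0 + a.0) :: --a--▸ s3, --b--▸ s4
  s3 = b.0 | 0 :: --b--▸ s5
  s4 = 0 | (a.0 + a.0) :: --a--▸ s5
  s5 = 0 | 0 :: deadlocked
LTS(Q): 6 reachable states
  t0 = b.b.0 | (a.0 + a.0 + b.0) :: --a--▸ t1, --b--▸ t1, --b--▸ t2
  t1 = b.b.0 | 0 :: --b--▸ t3
  t2 = b.0 | (a.0 + a.0 + b.0) :: --a--▸ t3, --b--▸ t3, --b--▸ t4
  t3 = b.0 | 0 :: --b--▸ t5
  t4 = 0 | (a.0 + a.0 + b.0) :: --a--▸ t5, --b--▸ t5
  t5 = 0 | 0 :: deadlocked
Bisimilarity quotient blocks:
  B0 = {s0}
  B1 = {s1, t1}
  B2 = {s3, t3}
  B3 = {s5, t5}
  B4 = {s2}
  B5 = {s4}
  B6 = {t0}
  B7 = {t2}
  B8 = {t4}
s0 ∈ B0, t0 ∈ B6 → different blocks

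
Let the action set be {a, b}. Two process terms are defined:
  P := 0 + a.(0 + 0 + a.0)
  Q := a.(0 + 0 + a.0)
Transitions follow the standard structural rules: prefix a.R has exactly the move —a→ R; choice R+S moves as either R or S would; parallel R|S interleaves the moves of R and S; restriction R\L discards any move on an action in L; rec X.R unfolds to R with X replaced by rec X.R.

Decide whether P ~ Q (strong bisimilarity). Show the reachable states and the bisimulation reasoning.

Reachable graph of P (3 states):
  s0 = 0 + a.(0 + 0 + a.0) → —a→ s1
  s1 = 0 + 0 + a.0 → —a→ s2
  s2 = 0 → deadlocked
Reachable graph of Q (3 states):
  t0 = a.(0 + 0 + a.0) → —a→ t1
  t1 = 0 + 0 + a.0 → —a→ t2
  t2 = 0 → deadlocked
Partition-refinement fixed point:
  B0 = {s0, t0}
  B1 = {s1, t1}
  B2 = {s2, t2}
s0 ∈ B0, t0 ∈ B0 → same block

P ~ Q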